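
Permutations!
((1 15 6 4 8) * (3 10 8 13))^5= ((1 15 6 4 13 3 10 8))^5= (1 3 6 8 13 15 10 4)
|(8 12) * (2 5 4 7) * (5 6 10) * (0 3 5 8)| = 10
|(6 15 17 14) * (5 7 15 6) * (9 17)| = |(5 7 15 9 17 14)| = 6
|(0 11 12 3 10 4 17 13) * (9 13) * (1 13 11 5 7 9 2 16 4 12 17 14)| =12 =|(0 5 7 9 11 17 2 16 4 14 1 13)(3 10 12)|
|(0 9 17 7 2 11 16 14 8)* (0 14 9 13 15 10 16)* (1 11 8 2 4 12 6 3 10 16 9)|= 24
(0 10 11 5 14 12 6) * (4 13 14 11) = (0 10 4 13 14 12 6)(5 11) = [10, 1, 2, 3, 13, 11, 0, 7, 8, 9, 4, 5, 6, 14, 12]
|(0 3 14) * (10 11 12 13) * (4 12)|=|(0 3 14)(4 12 13 10 11)|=15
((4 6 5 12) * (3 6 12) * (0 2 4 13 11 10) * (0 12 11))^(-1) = (0 13 12 10 11 4 2)(3 5 6)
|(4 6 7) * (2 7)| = 4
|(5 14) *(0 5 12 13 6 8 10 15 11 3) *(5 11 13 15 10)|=|(0 11 3)(5 14 12 15 13 6 8)|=21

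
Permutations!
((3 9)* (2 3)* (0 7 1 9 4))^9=((0 7 1 9 2 3 4))^9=(0 1 2 4 7 9 3)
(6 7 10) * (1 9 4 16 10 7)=(1 9 4 16 10 6)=[0, 9, 2, 3, 16, 5, 1, 7, 8, 4, 6, 11, 12, 13, 14, 15, 10]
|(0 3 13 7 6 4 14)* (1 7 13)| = 7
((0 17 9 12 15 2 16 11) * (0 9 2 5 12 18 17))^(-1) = ((2 16 11 9 18 17)(5 12 15))^(-1) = (2 17 18 9 11 16)(5 15 12)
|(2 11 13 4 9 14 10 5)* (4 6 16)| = |(2 11 13 6 16 4 9 14 10 5)| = 10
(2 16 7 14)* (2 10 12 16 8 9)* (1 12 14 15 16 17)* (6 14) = (1 12 17)(2 8 9)(6 14 10)(7 15 16) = [0, 12, 8, 3, 4, 5, 14, 15, 9, 2, 6, 11, 17, 13, 10, 16, 7, 1]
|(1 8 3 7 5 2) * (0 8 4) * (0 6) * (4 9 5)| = 12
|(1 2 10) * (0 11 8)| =|(0 11 8)(1 2 10)| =3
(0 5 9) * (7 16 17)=(0 5 9)(7 16 17)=[5, 1, 2, 3, 4, 9, 6, 16, 8, 0, 10, 11, 12, 13, 14, 15, 17, 7]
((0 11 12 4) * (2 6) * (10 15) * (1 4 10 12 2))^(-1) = (0 4 1 6 2 11)(10 12 15)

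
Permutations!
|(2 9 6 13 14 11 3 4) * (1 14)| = 9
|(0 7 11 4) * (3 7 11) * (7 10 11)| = 6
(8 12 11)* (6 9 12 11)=(6 9 12)(8 11)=[0, 1, 2, 3, 4, 5, 9, 7, 11, 12, 10, 8, 6]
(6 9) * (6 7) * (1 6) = [0, 6, 2, 3, 4, 5, 9, 1, 8, 7] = (1 6 9 7)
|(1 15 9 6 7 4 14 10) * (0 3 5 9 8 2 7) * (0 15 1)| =|(0 3 5 9 6 15 8 2 7 4 14 10)| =12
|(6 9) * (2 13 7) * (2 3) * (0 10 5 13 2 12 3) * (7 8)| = 6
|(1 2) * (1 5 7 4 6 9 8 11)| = 9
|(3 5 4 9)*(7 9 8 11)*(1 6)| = |(1 6)(3 5 4 8 11 7 9)| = 14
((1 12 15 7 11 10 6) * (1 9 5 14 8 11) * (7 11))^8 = (1 14 6 15 7 5 10 12 8 9 11)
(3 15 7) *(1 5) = (1 5)(3 15 7) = [0, 5, 2, 15, 4, 1, 6, 3, 8, 9, 10, 11, 12, 13, 14, 7]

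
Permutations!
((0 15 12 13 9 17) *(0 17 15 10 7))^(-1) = ((17)(0 10 7)(9 15 12 13))^(-1) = (17)(0 7 10)(9 13 12 15)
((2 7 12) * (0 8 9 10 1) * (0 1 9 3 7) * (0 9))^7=(0 10 9 2 12 7 3 8)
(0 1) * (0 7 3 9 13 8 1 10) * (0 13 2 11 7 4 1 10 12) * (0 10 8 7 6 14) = (0 12 10 13 7 3 9 2 11 6 14)(1 4) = [12, 4, 11, 9, 1, 5, 14, 3, 8, 2, 13, 6, 10, 7, 0]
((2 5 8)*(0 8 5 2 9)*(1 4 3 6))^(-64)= (0 9 8)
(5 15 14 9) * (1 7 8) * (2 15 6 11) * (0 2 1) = [2, 7, 15, 3, 4, 6, 11, 8, 0, 5, 10, 1, 12, 13, 9, 14] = (0 2 15 14 9 5 6 11 1 7 8)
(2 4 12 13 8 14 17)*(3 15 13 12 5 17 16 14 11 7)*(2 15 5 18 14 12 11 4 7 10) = (2 7 3 5 17 15 13 8 4 18 14 16 12 11 10) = [0, 1, 7, 5, 18, 17, 6, 3, 4, 9, 2, 10, 11, 8, 16, 13, 12, 15, 14]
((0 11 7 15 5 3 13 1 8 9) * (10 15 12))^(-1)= ((0 11 7 12 10 15 5 3 13 1 8 9))^(-1)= (0 9 8 1 13 3 5 15 10 12 7 11)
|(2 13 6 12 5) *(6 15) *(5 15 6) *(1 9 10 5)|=|(1 9 10 5 2 13 6 12 15)|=9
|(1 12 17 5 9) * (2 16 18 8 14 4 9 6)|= 12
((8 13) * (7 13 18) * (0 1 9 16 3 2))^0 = ((0 1 9 16 3 2)(7 13 8 18))^0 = (18)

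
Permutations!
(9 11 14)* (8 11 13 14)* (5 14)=[0, 1, 2, 3, 4, 14, 6, 7, 11, 13, 10, 8, 12, 5, 9]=(5 14 9 13)(8 11)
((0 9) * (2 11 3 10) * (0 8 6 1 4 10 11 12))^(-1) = ((0 9 8 6 1 4 10 2 12)(3 11))^(-1) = (0 12 2 10 4 1 6 8 9)(3 11)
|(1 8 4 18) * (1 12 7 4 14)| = |(1 8 14)(4 18 12 7)| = 12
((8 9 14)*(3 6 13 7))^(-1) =(3 7 13 6)(8 14 9)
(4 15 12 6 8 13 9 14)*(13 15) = [0, 1, 2, 3, 13, 5, 8, 7, 15, 14, 10, 11, 6, 9, 4, 12] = (4 13 9 14)(6 8 15 12)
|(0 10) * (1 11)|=2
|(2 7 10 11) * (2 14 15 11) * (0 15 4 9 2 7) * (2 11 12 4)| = 8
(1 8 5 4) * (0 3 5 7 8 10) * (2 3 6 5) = (0 6 5 4 1 10)(2 3)(7 8) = [6, 10, 3, 2, 1, 4, 5, 8, 7, 9, 0]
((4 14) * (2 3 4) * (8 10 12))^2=((2 3 4 14)(8 10 12))^2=(2 4)(3 14)(8 12 10)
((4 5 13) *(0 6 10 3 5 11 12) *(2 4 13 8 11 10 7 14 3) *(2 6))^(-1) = ((0 2 4 10 6 7 14 3 5 8 11 12))^(-1) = (0 12 11 8 5 3 14 7 6 10 4 2)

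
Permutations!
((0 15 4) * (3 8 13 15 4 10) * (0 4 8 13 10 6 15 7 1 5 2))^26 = ((0 8 10 3 13 7 1 5 2)(6 15))^26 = (15)(0 2 5 1 7 13 3 10 8)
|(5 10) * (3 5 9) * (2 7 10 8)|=7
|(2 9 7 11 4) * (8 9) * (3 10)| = |(2 8 9 7 11 4)(3 10)| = 6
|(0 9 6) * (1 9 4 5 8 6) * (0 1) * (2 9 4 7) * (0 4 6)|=14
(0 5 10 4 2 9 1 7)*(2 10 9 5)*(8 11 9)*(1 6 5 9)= [2, 7, 9, 3, 10, 8, 5, 0, 11, 6, 4, 1]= (0 2 9 6 5 8 11 1 7)(4 10)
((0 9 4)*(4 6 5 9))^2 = ((0 4)(5 9 6))^2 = (5 6 9)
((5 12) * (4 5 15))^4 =((4 5 12 15))^4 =(15)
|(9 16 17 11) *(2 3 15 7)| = |(2 3 15 7)(9 16 17 11)| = 4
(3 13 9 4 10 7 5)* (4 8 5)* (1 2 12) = (1 2 12)(3 13 9 8 5)(4 10 7) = [0, 2, 12, 13, 10, 3, 6, 4, 5, 8, 7, 11, 1, 9]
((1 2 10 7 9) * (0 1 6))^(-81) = ((0 1 2 10 7 9 6))^(-81) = (0 10 6 2 9 1 7)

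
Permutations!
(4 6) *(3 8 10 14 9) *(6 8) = (3 6 4 8 10 14 9) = [0, 1, 2, 6, 8, 5, 4, 7, 10, 3, 14, 11, 12, 13, 9]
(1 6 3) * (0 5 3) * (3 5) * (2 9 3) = (0 2 9 3 1 6) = [2, 6, 9, 1, 4, 5, 0, 7, 8, 3]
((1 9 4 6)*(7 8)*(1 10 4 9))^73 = ((4 6 10)(7 8))^73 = (4 6 10)(7 8)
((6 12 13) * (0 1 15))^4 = ((0 1 15)(6 12 13))^4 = (0 1 15)(6 12 13)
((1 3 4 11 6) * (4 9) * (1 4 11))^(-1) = (1 4 6 11 9 3)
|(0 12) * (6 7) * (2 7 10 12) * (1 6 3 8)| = 9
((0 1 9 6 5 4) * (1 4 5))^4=((0 4)(1 9 6))^4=(1 9 6)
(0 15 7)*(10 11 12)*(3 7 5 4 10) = (0 15 5 4 10 11 12 3 7) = [15, 1, 2, 7, 10, 4, 6, 0, 8, 9, 11, 12, 3, 13, 14, 5]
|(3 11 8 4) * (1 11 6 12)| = 7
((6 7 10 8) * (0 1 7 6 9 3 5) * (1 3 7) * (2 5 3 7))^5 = ((0 7 10 8 9 2 5))^5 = (0 2 8 7 5 9 10)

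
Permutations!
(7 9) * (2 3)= (2 3)(7 9)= [0, 1, 3, 2, 4, 5, 6, 9, 8, 7]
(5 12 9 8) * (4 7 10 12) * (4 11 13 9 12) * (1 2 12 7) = (1 2 12 7 10 4)(5 11 13 9 8) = [0, 2, 12, 3, 1, 11, 6, 10, 5, 8, 4, 13, 7, 9]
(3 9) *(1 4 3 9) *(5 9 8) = (1 4 3)(5 9 8) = [0, 4, 2, 1, 3, 9, 6, 7, 5, 8]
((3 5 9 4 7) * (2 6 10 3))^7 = (2 7 4 9 5 3 10 6)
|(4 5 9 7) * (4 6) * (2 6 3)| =7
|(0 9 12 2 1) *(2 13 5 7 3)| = 9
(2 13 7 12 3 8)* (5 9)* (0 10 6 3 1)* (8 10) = (0 8 2 13 7 12 1)(3 10 6)(5 9) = [8, 0, 13, 10, 4, 9, 3, 12, 2, 5, 6, 11, 1, 7]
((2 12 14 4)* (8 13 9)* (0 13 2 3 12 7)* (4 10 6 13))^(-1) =(0 7 2 8 9 13 6 10 14 12 3 4)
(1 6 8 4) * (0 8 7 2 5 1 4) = (0 8)(1 6 7 2 5) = [8, 6, 5, 3, 4, 1, 7, 2, 0]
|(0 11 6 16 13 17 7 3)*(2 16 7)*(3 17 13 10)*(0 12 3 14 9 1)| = 22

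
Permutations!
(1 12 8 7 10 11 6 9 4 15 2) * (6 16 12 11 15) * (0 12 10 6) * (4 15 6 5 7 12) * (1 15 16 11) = (0 4)(2 15)(5 7)(6 9 16 10)(8 12) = [4, 1, 15, 3, 0, 7, 9, 5, 12, 16, 6, 11, 8, 13, 14, 2, 10]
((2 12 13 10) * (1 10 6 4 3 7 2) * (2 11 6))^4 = ((1 10)(2 12 13)(3 7 11 6 4))^4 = (2 12 13)(3 4 6 11 7)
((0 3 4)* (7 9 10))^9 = (10)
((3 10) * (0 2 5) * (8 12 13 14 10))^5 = (0 5 2)(3 10 14 13 12 8)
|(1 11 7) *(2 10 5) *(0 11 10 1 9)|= 4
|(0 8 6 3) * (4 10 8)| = |(0 4 10 8 6 3)| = 6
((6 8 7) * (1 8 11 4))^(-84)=(11)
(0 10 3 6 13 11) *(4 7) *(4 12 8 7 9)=(0 10 3 6 13 11)(4 9)(7 12 8)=[10, 1, 2, 6, 9, 5, 13, 12, 7, 4, 3, 0, 8, 11]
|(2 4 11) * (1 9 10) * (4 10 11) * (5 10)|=|(1 9 11 2 5 10)|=6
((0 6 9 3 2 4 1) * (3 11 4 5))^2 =((0 6 9 11 4 1)(2 5 3))^2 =(0 9 4)(1 6 11)(2 3 5)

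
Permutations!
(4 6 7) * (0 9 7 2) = (0 9 7 4 6 2) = [9, 1, 0, 3, 6, 5, 2, 4, 8, 7]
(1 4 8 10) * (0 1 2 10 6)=(0 1 4 8 6)(2 10)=[1, 4, 10, 3, 8, 5, 0, 7, 6, 9, 2]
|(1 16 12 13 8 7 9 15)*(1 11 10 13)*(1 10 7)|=|(1 16 12 10 13 8)(7 9 15 11)|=12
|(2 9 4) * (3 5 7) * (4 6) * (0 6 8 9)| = |(0 6 4 2)(3 5 7)(8 9)| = 12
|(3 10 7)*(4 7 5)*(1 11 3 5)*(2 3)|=15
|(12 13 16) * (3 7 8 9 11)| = 15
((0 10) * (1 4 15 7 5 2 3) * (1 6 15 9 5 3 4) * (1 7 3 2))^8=(1 2 9)(3 15 6)(4 5 7)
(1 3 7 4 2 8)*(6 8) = [0, 3, 6, 7, 2, 5, 8, 4, 1] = (1 3 7 4 2 6 8)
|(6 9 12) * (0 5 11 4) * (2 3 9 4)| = 9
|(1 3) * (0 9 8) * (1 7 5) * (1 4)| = 15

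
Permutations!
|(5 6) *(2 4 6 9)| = 5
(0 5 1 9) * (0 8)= [5, 9, 2, 3, 4, 1, 6, 7, 0, 8]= (0 5 1 9 8)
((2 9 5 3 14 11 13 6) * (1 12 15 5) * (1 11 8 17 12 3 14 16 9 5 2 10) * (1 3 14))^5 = ((1 14 8 17 12 15 2 5)(3 16 9 11 13 6 10))^5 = (1 15 8 5 12 14 2 17)(3 6 11 16 10 13 9)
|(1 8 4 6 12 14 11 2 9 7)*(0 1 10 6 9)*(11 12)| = 10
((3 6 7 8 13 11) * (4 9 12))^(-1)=(3 11 13 8 7 6)(4 12 9)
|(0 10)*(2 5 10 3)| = |(0 3 2 5 10)| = 5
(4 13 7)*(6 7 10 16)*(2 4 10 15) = (2 4 13 15)(6 7 10 16) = [0, 1, 4, 3, 13, 5, 7, 10, 8, 9, 16, 11, 12, 15, 14, 2, 6]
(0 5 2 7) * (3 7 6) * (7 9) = (0 5 2 6 3 9 7) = [5, 1, 6, 9, 4, 2, 3, 0, 8, 7]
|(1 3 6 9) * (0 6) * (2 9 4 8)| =8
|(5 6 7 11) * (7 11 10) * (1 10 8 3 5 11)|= 7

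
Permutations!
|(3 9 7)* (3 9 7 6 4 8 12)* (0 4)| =8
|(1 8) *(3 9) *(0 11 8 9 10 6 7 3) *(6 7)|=15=|(0 11 8 1 9)(3 10 7)|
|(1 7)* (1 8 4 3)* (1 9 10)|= |(1 7 8 4 3 9 10)|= 7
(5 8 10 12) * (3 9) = (3 9)(5 8 10 12) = [0, 1, 2, 9, 4, 8, 6, 7, 10, 3, 12, 11, 5]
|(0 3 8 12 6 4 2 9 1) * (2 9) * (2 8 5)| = 10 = |(0 3 5 2 8 12 6 4 9 1)|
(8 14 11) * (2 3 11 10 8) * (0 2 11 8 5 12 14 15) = [2, 1, 3, 8, 4, 12, 6, 7, 15, 9, 5, 11, 14, 13, 10, 0] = (0 2 3 8 15)(5 12 14 10)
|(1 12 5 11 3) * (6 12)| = 6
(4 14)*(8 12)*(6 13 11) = (4 14)(6 13 11)(8 12) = [0, 1, 2, 3, 14, 5, 13, 7, 12, 9, 10, 6, 8, 11, 4]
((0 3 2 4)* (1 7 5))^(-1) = (0 4 2 3)(1 5 7) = ((0 3 2 4)(1 7 5))^(-1)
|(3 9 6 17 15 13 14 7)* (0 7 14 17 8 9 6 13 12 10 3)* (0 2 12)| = |(0 7 2 12 10 3 6 8 9 13 17 15)| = 12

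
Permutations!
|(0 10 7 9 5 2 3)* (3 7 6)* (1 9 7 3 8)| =9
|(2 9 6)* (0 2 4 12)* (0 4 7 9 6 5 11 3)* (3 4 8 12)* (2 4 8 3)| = 11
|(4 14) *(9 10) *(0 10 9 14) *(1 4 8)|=6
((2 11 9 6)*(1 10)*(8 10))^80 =(11)(1 10 8)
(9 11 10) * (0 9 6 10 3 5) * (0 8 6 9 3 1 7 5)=[3, 7, 2, 0, 4, 8, 10, 5, 6, 11, 9, 1]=(0 3)(1 7 5 8 6 10 9 11)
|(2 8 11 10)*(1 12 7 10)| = 7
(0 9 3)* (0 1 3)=(0 9)(1 3)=[9, 3, 2, 1, 4, 5, 6, 7, 8, 0]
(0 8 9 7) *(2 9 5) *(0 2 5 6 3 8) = [0, 1, 9, 8, 4, 5, 3, 2, 6, 7] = (2 9 7)(3 8 6)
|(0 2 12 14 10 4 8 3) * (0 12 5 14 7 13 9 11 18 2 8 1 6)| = |(0 8 3 12 7 13 9 11 18 2 5 14 10 4 1 6)| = 16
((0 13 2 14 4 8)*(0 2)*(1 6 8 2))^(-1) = ((0 13)(1 6 8)(2 14 4))^(-1) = (0 13)(1 8 6)(2 4 14)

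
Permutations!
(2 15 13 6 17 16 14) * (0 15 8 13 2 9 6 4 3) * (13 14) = [15, 1, 8, 0, 3, 5, 17, 7, 14, 6, 10, 11, 12, 4, 9, 2, 13, 16] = (0 15 2 8 14 9 6 17 16 13 4 3)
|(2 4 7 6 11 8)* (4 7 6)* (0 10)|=6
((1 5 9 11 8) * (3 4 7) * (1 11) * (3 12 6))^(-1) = (1 9 5)(3 6 12 7 4)(8 11)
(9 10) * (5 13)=[0, 1, 2, 3, 4, 13, 6, 7, 8, 10, 9, 11, 12, 5]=(5 13)(9 10)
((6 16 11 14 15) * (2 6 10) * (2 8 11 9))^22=(2 16)(6 9)(8 14 10 11 15)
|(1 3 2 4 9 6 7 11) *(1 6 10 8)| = 21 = |(1 3 2 4 9 10 8)(6 7 11)|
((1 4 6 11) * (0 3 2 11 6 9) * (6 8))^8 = (0 3 2 11 1 4 9)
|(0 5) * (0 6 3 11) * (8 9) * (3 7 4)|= |(0 5 6 7 4 3 11)(8 9)|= 14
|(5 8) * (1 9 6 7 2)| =|(1 9 6 7 2)(5 8)| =10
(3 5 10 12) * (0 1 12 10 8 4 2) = (0 1 12 3 5 8 4 2) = [1, 12, 0, 5, 2, 8, 6, 7, 4, 9, 10, 11, 3]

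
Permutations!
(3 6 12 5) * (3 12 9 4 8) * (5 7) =(3 6 9 4 8)(5 12 7) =[0, 1, 2, 6, 8, 12, 9, 5, 3, 4, 10, 11, 7]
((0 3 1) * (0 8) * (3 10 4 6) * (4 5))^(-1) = ((0 10 5 4 6 3 1 8))^(-1) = (0 8 1 3 6 4 5 10)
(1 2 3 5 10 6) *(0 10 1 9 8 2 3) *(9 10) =(0 9 8 2)(1 3 5)(6 10) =[9, 3, 0, 5, 4, 1, 10, 7, 2, 8, 6]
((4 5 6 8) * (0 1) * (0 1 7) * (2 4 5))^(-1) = (0 7)(2 4)(5 8 6)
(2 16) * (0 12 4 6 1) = (0 12 4 6 1)(2 16) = [12, 0, 16, 3, 6, 5, 1, 7, 8, 9, 10, 11, 4, 13, 14, 15, 2]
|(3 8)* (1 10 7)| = 6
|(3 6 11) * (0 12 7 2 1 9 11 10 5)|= |(0 12 7 2 1 9 11 3 6 10 5)|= 11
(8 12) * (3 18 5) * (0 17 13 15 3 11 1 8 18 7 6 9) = [17, 8, 2, 7, 4, 11, 9, 6, 12, 0, 10, 1, 18, 15, 14, 3, 16, 13, 5] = (0 17 13 15 3 7 6 9)(1 8 12 18 5 11)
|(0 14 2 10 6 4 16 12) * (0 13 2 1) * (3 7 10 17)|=30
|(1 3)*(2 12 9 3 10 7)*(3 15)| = |(1 10 7 2 12 9 15 3)| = 8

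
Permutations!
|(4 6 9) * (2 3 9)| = 5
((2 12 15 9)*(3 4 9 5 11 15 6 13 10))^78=((2 12 6 13 10 3 4 9)(5 11 15))^78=(15)(2 4 10 6)(3 13 12 9)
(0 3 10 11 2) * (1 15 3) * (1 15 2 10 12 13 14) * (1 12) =[15, 2, 0, 1, 4, 5, 6, 7, 8, 9, 11, 10, 13, 14, 12, 3] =(0 15 3 1 2)(10 11)(12 13 14)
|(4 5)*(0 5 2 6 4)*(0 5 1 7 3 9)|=|(0 1 7 3 9)(2 6 4)|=15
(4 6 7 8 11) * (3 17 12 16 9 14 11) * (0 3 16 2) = (0 3 17 12 2)(4 6 7 8 16 9 14 11) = [3, 1, 0, 17, 6, 5, 7, 8, 16, 14, 10, 4, 2, 13, 11, 15, 9, 12]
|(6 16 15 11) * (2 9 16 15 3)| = 12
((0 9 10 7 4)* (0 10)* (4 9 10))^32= (10)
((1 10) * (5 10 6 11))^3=(1 5 6 10 11)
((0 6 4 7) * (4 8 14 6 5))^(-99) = (14)(0 5 4 7)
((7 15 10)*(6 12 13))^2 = (6 13 12)(7 10 15)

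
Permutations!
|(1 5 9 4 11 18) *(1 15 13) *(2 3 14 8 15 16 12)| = 14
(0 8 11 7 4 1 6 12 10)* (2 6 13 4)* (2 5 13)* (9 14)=(0 8 11 7 5 13 4 1 2 6 12 10)(9 14)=[8, 2, 6, 3, 1, 13, 12, 5, 11, 14, 0, 7, 10, 4, 9]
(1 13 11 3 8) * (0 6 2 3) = (0 6 2 3 8 1 13 11) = [6, 13, 3, 8, 4, 5, 2, 7, 1, 9, 10, 0, 12, 11]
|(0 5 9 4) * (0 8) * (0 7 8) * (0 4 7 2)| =6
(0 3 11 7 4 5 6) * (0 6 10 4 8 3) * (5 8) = (3 11 7 5 10 4 8) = [0, 1, 2, 11, 8, 10, 6, 5, 3, 9, 4, 7]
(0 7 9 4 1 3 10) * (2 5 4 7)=(0 2 5 4 1 3 10)(7 9)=[2, 3, 5, 10, 1, 4, 6, 9, 8, 7, 0]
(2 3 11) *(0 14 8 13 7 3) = (0 14 8 13 7 3 11 2) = [14, 1, 0, 11, 4, 5, 6, 3, 13, 9, 10, 2, 12, 7, 8]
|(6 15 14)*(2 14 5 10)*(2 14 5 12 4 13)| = |(2 5 10 14 6 15 12 4 13)| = 9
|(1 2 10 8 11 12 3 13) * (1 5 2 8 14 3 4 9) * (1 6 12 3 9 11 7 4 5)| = |(1 8 7 4 11 3 13)(2 10 14 9 6 12 5)| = 7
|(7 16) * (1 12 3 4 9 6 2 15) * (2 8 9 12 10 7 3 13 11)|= 33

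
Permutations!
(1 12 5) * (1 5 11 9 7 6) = [0, 12, 2, 3, 4, 5, 1, 6, 8, 7, 10, 9, 11] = (1 12 11 9 7 6)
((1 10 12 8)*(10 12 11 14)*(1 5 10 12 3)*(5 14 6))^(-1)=((1 3)(5 10 11 6)(8 14 12))^(-1)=(1 3)(5 6 11 10)(8 12 14)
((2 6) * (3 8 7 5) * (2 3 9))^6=(2 9 5 7 8 3 6)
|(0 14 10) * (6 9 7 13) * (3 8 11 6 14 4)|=11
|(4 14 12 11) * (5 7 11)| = |(4 14 12 5 7 11)| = 6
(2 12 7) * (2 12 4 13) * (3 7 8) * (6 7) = (2 4 13)(3 6 7 12 8) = [0, 1, 4, 6, 13, 5, 7, 12, 3, 9, 10, 11, 8, 2]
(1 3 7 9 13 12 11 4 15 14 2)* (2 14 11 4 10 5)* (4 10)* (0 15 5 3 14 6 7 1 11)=(0 15)(1 14 6 7 9 13 12 10 3)(2 11 4 5)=[15, 14, 11, 1, 5, 2, 7, 9, 8, 13, 3, 4, 10, 12, 6, 0]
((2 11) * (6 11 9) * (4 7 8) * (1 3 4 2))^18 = (11)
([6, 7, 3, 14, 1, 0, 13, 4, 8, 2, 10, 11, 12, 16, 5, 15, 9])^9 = (16)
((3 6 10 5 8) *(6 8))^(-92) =((3 8)(5 6 10))^(-92) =(5 6 10)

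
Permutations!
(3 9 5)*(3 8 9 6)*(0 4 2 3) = (0 4 2 3 6)(5 8 9) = [4, 1, 3, 6, 2, 8, 0, 7, 9, 5]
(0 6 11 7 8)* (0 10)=(0 6 11 7 8 10)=[6, 1, 2, 3, 4, 5, 11, 8, 10, 9, 0, 7]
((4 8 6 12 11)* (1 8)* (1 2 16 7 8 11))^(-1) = (1 12 6 8 7 16 2 4 11)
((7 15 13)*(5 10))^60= (15)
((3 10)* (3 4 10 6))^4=(10)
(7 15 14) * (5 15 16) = (5 15 14 7 16) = [0, 1, 2, 3, 4, 15, 6, 16, 8, 9, 10, 11, 12, 13, 7, 14, 5]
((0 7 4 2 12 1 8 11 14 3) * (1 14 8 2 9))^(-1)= (0 3 14 12 2 1 9 4 7)(8 11)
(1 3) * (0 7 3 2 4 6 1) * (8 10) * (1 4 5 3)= (0 7 1 2 5 3)(4 6)(8 10)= [7, 2, 5, 0, 6, 3, 4, 1, 10, 9, 8]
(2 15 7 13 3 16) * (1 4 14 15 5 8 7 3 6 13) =(1 4 14 15 3 16 2 5 8 7)(6 13) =[0, 4, 5, 16, 14, 8, 13, 1, 7, 9, 10, 11, 12, 6, 15, 3, 2]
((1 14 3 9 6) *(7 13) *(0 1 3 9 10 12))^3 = ((0 1 14 9 6 3 10 12)(7 13))^3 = (0 9 10 1 6 12 14 3)(7 13)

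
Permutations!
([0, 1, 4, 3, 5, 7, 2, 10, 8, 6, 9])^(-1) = [0, 1, 6, 3, 2, 4, 9, 5, 8, 10, 7]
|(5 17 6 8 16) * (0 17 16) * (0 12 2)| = 6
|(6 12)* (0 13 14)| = 6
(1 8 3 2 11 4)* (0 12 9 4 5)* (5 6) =(0 12 9 4 1 8 3 2 11 6 5) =[12, 8, 11, 2, 1, 0, 5, 7, 3, 4, 10, 6, 9]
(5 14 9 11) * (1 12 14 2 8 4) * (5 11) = (1 12 14 9 5 2 8 4) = [0, 12, 8, 3, 1, 2, 6, 7, 4, 5, 10, 11, 14, 13, 9]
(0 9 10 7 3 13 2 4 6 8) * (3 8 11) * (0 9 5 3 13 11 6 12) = (0 5 3 11 13 2 4 12)(7 8 9 10) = [5, 1, 4, 11, 12, 3, 6, 8, 9, 10, 7, 13, 0, 2]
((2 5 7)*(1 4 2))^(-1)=((1 4 2 5 7))^(-1)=(1 7 5 2 4)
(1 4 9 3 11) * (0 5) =[5, 4, 2, 11, 9, 0, 6, 7, 8, 3, 10, 1] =(0 5)(1 4 9 3 11)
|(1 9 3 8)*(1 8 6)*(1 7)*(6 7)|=4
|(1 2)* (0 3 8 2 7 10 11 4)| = |(0 3 8 2 1 7 10 11 4)| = 9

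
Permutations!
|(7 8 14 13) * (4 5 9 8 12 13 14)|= 12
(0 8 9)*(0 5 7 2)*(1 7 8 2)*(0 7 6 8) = (0 2 7 1 6 8 9 5) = [2, 6, 7, 3, 4, 0, 8, 1, 9, 5]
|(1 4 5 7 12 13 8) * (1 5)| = 10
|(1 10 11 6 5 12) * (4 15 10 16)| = |(1 16 4 15 10 11 6 5 12)| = 9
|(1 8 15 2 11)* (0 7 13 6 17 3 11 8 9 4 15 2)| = |(0 7 13 6 17 3 11 1 9 4 15)(2 8)| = 22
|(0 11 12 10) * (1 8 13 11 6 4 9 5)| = 11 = |(0 6 4 9 5 1 8 13 11 12 10)|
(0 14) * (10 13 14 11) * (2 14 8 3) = (0 11 10 13 8 3 2 14) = [11, 1, 14, 2, 4, 5, 6, 7, 3, 9, 13, 10, 12, 8, 0]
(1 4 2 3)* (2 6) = (1 4 6 2 3) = [0, 4, 3, 1, 6, 5, 2]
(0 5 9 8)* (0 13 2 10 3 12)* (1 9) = (0 5 1 9 8 13 2 10 3 12) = [5, 9, 10, 12, 4, 1, 6, 7, 13, 8, 3, 11, 0, 2]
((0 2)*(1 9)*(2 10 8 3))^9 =(0 2 3 8 10)(1 9)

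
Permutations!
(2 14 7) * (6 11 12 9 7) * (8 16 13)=(2 14 6 11 12 9 7)(8 16 13)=[0, 1, 14, 3, 4, 5, 11, 2, 16, 7, 10, 12, 9, 8, 6, 15, 13]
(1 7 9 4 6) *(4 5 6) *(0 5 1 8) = (0 5 6 8)(1 7 9) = [5, 7, 2, 3, 4, 6, 8, 9, 0, 1]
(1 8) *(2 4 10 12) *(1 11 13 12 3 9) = (1 8 11 13 12 2 4 10 3 9) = [0, 8, 4, 9, 10, 5, 6, 7, 11, 1, 3, 13, 2, 12]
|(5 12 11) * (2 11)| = 4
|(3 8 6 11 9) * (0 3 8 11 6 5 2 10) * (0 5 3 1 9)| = |(0 1 9 8 3 11)(2 10 5)| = 6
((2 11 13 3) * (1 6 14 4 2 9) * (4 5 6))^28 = ((1 4 2 11 13 3 9)(5 6 14))^28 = (5 6 14)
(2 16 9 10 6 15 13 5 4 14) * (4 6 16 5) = (2 5 6 15 13 4 14)(9 10 16) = [0, 1, 5, 3, 14, 6, 15, 7, 8, 10, 16, 11, 12, 4, 2, 13, 9]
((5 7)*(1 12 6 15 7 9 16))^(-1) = (1 16 9 5 7 15 6 12)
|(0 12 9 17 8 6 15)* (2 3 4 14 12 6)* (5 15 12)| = 12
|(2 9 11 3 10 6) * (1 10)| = 7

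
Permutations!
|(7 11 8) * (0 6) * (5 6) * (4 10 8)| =15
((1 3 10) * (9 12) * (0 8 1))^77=(0 1 10 8 3)(9 12)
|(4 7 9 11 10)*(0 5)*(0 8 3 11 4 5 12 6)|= 15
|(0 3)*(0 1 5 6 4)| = |(0 3 1 5 6 4)| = 6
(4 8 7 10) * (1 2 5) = (1 2 5)(4 8 7 10) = [0, 2, 5, 3, 8, 1, 6, 10, 7, 9, 4]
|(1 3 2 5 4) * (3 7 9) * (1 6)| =|(1 7 9 3 2 5 4 6)| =8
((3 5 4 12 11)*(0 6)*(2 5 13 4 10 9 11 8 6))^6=(0 3)(2 13)(4 5)(6 11)(8 9)(10 12)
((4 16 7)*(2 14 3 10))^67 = (2 10 3 14)(4 16 7)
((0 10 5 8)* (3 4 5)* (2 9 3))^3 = (0 9 5 10 3 8 2 4)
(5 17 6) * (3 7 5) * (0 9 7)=[9, 1, 2, 0, 4, 17, 3, 5, 8, 7, 10, 11, 12, 13, 14, 15, 16, 6]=(0 9 7 5 17 6 3)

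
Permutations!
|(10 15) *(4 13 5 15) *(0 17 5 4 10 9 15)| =6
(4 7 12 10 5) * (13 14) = (4 7 12 10 5)(13 14) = [0, 1, 2, 3, 7, 4, 6, 12, 8, 9, 5, 11, 10, 14, 13]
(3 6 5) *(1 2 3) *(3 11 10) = [0, 2, 11, 6, 4, 1, 5, 7, 8, 9, 3, 10] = (1 2 11 10 3 6 5)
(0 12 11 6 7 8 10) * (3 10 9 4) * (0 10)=(0 12 11 6 7 8 9 4 3)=[12, 1, 2, 0, 3, 5, 7, 8, 9, 4, 10, 6, 11]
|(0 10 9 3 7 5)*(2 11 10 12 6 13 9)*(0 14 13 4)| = |(0 12 6 4)(2 11 10)(3 7 5 14 13 9)| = 12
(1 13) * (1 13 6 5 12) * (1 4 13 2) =(1 6 5 12 4 13 2) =[0, 6, 1, 3, 13, 12, 5, 7, 8, 9, 10, 11, 4, 2]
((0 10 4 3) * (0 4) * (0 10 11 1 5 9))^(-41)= ((0 11 1 5 9)(3 4))^(-41)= (0 9 5 1 11)(3 4)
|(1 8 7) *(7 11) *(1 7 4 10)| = 5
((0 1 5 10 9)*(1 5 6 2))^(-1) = ((0 5 10 9)(1 6 2))^(-1) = (0 9 10 5)(1 2 6)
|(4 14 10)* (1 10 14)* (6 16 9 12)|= |(1 10 4)(6 16 9 12)|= 12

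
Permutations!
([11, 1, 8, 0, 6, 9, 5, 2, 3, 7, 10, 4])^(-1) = (0 3 8 2 7 9 5 6 4 11)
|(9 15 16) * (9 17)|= 4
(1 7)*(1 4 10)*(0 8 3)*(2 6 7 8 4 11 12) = (0 4 10 1 8 3)(2 6 7 11 12) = [4, 8, 6, 0, 10, 5, 7, 11, 3, 9, 1, 12, 2]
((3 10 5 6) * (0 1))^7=((0 1)(3 10 5 6))^7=(0 1)(3 6 5 10)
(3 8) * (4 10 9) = (3 8)(4 10 9) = [0, 1, 2, 8, 10, 5, 6, 7, 3, 4, 9]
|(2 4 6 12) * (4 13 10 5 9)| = |(2 13 10 5 9 4 6 12)| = 8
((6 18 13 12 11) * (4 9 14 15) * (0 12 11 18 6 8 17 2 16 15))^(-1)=(0 14 9 4 15 16 2 17 8 11 13 18 12)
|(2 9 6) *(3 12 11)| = |(2 9 6)(3 12 11)| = 3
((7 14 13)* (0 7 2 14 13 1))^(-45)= ((0 7 13 2 14 1))^(-45)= (0 2)(1 13)(7 14)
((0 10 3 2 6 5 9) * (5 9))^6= ((0 10 3 2 6 9))^6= (10)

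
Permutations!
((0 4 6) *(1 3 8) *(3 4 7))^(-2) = (0 4 8 7 6 1 3)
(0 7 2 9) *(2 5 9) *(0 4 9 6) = (0 7 5 6)(4 9) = [7, 1, 2, 3, 9, 6, 0, 5, 8, 4]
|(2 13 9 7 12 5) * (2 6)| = |(2 13 9 7 12 5 6)| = 7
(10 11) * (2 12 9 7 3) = (2 12 9 7 3)(10 11) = [0, 1, 12, 2, 4, 5, 6, 3, 8, 7, 11, 10, 9]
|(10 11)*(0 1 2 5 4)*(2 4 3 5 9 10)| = |(0 1 4)(2 9 10 11)(3 5)| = 12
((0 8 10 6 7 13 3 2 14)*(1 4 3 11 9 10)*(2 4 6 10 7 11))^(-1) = (0 14 2 13 7 9 11 6 1 8)(3 4)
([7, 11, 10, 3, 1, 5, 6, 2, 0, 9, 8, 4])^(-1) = [8, 4, 7, 3, 11, 5, 6, 0, 10, 9, 2, 1]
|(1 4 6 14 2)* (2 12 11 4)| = 10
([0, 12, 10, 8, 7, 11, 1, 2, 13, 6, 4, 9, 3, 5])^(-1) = [0, 6, 7, 12, 10, 13, 9, 4, 3, 11, 2, 5, 1, 8]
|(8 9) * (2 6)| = |(2 6)(8 9)| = 2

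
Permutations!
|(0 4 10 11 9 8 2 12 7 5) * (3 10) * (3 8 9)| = |(0 4 8 2 12 7 5)(3 10 11)| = 21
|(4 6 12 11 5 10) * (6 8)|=|(4 8 6 12 11 5 10)|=7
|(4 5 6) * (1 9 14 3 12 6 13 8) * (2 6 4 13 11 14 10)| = 42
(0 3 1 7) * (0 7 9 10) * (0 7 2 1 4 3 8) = [8, 9, 1, 4, 3, 5, 6, 2, 0, 10, 7] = (0 8)(1 9 10 7 2)(3 4)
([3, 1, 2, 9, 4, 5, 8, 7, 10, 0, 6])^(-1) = [9, 1, 2, 0, 4, 5, 10, 7, 6, 3, 8]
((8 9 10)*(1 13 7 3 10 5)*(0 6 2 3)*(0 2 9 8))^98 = ((0 6 9 5 1 13 7 2 3 10))^98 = (0 3 7 1 9)(2 13 5 6 10)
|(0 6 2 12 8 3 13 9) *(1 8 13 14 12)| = |(0 6 2 1 8 3 14 12 13 9)| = 10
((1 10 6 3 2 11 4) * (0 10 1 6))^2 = (2 4 3 11 6)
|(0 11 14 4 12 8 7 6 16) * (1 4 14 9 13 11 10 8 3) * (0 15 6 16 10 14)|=12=|(0 14)(1 4 12 3)(6 10 8 7 16 15)(9 13 11)|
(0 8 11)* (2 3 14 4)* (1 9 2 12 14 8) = (0 1 9 2 3 8 11)(4 12 14) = [1, 9, 3, 8, 12, 5, 6, 7, 11, 2, 10, 0, 14, 13, 4]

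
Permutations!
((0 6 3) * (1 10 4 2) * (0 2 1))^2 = (0 3)(1 4 10)(2 6)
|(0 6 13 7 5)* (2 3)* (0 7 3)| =|(0 6 13 3 2)(5 7)| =10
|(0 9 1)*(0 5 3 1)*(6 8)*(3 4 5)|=2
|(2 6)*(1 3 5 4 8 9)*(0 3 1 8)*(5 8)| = |(0 3 8 9 5 4)(2 6)| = 6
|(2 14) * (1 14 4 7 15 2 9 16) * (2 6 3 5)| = 28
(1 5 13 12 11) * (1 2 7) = [0, 5, 7, 3, 4, 13, 6, 1, 8, 9, 10, 2, 11, 12] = (1 5 13 12 11 2 7)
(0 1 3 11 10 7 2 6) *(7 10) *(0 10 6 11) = (0 1 3)(2 11 7)(6 10) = [1, 3, 11, 0, 4, 5, 10, 2, 8, 9, 6, 7]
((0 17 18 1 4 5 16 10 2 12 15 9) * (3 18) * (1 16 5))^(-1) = ((0 17 3 18 16 10 2 12 15 9)(1 4))^(-1) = (0 9 15 12 2 10 16 18 3 17)(1 4)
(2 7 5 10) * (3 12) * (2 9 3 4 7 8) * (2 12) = (2 8 12 4 7 5 10 9 3) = [0, 1, 8, 2, 7, 10, 6, 5, 12, 3, 9, 11, 4]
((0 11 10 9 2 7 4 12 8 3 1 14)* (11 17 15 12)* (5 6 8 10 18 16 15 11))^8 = (0 9 1 12 8 16 5 11 7)(2 14 10 3 15 6 18 4 17)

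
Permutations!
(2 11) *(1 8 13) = (1 8 13)(2 11) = [0, 8, 11, 3, 4, 5, 6, 7, 13, 9, 10, 2, 12, 1]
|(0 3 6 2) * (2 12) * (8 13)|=10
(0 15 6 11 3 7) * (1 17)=[15, 17, 2, 7, 4, 5, 11, 0, 8, 9, 10, 3, 12, 13, 14, 6, 16, 1]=(0 15 6 11 3 7)(1 17)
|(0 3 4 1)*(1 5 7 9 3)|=10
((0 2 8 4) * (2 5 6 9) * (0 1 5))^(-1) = ((1 5 6 9 2 8 4))^(-1) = (1 4 8 2 9 6 5)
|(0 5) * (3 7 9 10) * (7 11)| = |(0 5)(3 11 7 9 10)| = 10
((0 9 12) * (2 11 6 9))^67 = ((0 2 11 6 9 12))^67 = (0 2 11 6 9 12)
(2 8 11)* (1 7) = (1 7)(2 8 11) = [0, 7, 8, 3, 4, 5, 6, 1, 11, 9, 10, 2]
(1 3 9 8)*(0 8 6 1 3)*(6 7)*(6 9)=[8, 0, 2, 6, 4, 5, 1, 9, 3, 7]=(0 8 3 6 1)(7 9)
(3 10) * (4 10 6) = (3 6 4 10) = [0, 1, 2, 6, 10, 5, 4, 7, 8, 9, 3]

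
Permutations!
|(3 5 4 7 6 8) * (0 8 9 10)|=|(0 8 3 5 4 7 6 9 10)|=9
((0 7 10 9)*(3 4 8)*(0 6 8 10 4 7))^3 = ((3 7 4 10 9 6 8))^3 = (3 10 8 4 6 7 9)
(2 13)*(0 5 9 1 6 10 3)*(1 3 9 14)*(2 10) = (0 5 14 1 6 2 13 10 9 3) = [5, 6, 13, 0, 4, 14, 2, 7, 8, 3, 9, 11, 12, 10, 1]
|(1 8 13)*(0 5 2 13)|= 6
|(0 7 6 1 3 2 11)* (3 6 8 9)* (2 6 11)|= |(0 7 8 9 3 6 1 11)|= 8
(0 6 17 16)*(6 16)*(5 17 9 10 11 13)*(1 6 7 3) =(0 16)(1 6 9 10 11 13 5 17 7 3) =[16, 6, 2, 1, 4, 17, 9, 3, 8, 10, 11, 13, 12, 5, 14, 15, 0, 7]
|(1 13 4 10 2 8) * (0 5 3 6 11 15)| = |(0 5 3 6 11 15)(1 13 4 10 2 8)| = 6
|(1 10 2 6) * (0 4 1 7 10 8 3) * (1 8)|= |(0 4 8 3)(2 6 7 10)|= 4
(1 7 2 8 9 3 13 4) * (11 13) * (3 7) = [0, 3, 8, 11, 1, 5, 6, 2, 9, 7, 10, 13, 12, 4] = (1 3 11 13 4)(2 8 9 7)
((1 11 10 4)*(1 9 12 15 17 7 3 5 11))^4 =(3 4 17 11 12)(5 9 7 10 15) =((3 5 11 10 4 9 12 15 17 7))^4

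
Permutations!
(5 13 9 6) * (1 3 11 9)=[0, 3, 2, 11, 4, 13, 5, 7, 8, 6, 10, 9, 12, 1]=(1 3 11 9 6 5 13)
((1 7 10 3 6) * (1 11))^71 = ((1 7 10 3 6 11))^71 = (1 11 6 3 10 7)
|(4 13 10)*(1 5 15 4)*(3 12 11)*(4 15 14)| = 6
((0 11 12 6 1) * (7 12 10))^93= (0 10 12 1 11 7 6)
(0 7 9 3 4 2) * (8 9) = (0 7 8 9 3 4 2) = [7, 1, 0, 4, 2, 5, 6, 8, 9, 3]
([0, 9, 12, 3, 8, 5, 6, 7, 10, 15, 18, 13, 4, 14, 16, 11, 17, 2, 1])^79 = (1 12 13 18 2 11 10 17 15 8 16 9 4 14)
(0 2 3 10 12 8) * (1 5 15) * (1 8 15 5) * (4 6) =(0 2 3 10 12 15 8)(4 6) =[2, 1, 3, 10, 6, 5, 4, 7, 0, 9, 12, 11, 15, 13, 14, 8]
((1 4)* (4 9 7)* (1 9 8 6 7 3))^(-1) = (1 3 9 4 7 6 8)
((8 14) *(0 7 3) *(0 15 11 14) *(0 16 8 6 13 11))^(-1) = ((0 7 3 15)(6 13 11 14)(8 16))^(-1) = (0 15 3 7)(6 14 11 13)(8 16)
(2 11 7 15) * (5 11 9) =(2 9 5 11 7 15) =[0, 1, 9, 3, 4, 11, 6, 15, 8, 5, 10, 7, 12, 13, 14, 2]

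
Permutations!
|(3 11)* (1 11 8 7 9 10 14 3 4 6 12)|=30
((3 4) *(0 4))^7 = (0 4 3)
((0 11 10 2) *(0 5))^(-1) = ((0 11 10 2 5))^(-1) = (0 5 2 10 11)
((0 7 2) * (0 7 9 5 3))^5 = ((0 9 5 3)(2 7))^5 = (0 9 5 3)(2 7)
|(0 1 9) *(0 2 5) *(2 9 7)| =5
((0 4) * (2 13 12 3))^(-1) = (0 4)(2 3 12 13)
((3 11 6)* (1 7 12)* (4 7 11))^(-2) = ((1 11 6 3 4 7 12))^(-2) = (1 7 3 11 12 4 6)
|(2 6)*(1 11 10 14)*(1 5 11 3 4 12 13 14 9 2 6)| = |(1 3 4 12 13 14 5 11 10 9 2)| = 11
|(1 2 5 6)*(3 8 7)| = 12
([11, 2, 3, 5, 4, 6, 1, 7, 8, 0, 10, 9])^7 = (0 11 9)(1 3 6 2 5)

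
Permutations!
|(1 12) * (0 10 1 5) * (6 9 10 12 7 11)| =|(0 12 5)(1 7 11 6 9 10)| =6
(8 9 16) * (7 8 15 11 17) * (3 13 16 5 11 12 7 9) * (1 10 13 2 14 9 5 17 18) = (1 10 13 16 15 12 7 8 3 2 14 9 17 5 11 18) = [0, 10, 14, 2, 4, 11, 6, 8, 3, 17, 13, 18, 7, 16, 9, 12, 15, 5, 1]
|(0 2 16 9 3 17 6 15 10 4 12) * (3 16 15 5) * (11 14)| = |(0 2 15 10 4 12)(3 17 6 5)(9 16)(11 14)| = 12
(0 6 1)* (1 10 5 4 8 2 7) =(0 6 10 5 4 8 2 7 1) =[6, 0, 7, 3, 8, 4, 10, 1, 2, 9, 5]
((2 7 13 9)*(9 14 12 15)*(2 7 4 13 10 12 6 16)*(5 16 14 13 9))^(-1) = (2 16 5 15 12 10 7 9 4)(6 14)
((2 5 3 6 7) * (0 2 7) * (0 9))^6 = (9)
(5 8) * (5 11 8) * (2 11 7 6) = [0, 1, 11, 3, 4, 5, 2, 6, 7, 9, 10, 8] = (2 11 8 7 6)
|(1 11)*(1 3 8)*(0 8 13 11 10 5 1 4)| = 3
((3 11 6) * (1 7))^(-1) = (1 7)(3 6 11)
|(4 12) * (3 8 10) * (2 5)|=|(2 5)(3 8 10)(4 12)|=6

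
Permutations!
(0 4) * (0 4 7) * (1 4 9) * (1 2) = (0 7)(1 4 9 2) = [7, 4, 1, 3, 9, 5, 6, 0, 8, 2]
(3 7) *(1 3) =[0, 3, 2, 7, 4, 5, 6, 1] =(1 3 7)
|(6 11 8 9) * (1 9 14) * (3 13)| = |(1 9 6 11 8 14)(3 13)| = 6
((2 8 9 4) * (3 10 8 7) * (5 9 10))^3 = ((2 7 3 5 9 4)(8 10))^3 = (2 5)(3 4)(7 9)(8 10)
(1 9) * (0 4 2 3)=[4, 9, 3, 0, 2, 5, 6, 7, 8, 1]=(0 4 2 3)(1 9)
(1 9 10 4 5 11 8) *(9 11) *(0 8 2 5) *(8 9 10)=(0 9 8 1 11 2 5 10 4)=[9, 11, 5, 3, 0, 10, 6, 7, 1, 8, 4, 2]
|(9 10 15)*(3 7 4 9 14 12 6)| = |(3 7 4 9 10 15 14 12 6)| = 9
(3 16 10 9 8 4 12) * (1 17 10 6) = (1 17 10 9 8 4 12 3 16 6) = [0, 17, 2, 16, 12, 5, 1, 7, 4, 8, 9, 11, 3, 13, 14, 15, 6, 10]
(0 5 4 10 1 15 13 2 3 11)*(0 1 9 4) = (0 5)(1 15 13 2 3 11)(4 10 9) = [5, 15, 3, 11, 10, 0, 6, 7, 8, 4, 9, 1, 12, 2, 14, 13]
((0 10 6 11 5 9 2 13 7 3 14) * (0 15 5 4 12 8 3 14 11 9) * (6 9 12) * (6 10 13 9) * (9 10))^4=(0 15 7)(2 8 9 12 4 6 11 10 3)(5 14 13)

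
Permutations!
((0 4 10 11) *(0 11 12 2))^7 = ((0 4 10 12 2))^7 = (0 10 2 4 12)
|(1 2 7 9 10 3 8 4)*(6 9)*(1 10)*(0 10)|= 5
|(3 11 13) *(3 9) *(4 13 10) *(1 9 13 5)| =|(13)(1 9 3 11 10 4 5)| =7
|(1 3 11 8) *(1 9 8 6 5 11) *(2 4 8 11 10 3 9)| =21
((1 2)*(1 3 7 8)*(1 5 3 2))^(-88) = ((3 7 8 5))^(-88) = (8)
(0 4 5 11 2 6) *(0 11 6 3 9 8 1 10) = (0 4 5 6 11 2 3 9 8 1 10) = [4, 10, 3, 9, 5, 6, 11, 7, 1, 8, 0, 2]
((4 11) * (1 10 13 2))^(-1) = ((1 10 13 2)(4 11))^(-1) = (1 2 13 10)(4 11)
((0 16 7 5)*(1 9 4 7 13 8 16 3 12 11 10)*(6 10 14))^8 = (0 9 14)(1 11 5)(3 4 6)(7 10 12)(8 13 16)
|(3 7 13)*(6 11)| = |(3 7 13)(6 11)| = 6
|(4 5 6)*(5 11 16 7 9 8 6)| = 7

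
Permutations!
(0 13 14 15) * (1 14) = (0 13 1 14 15) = [13, 14, 2, 3, 4, 5, 6, 7, 8, 9, 10, 11, 12, 1, 15, 0]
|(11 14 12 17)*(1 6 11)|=6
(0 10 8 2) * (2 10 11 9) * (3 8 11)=(0 3 8 10 11 9 2)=[3, 1, 0, 8, 4, 5, 6, 7, 10, 2, 11, 9]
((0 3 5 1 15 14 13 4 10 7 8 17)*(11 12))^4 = (0 15 10)(1 4 17)(3 14 7)(5 13 8)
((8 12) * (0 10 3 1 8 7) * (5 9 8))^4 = (0 5 7 1 12 3 8 10 9) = ((0 10 3 1 5 9 8 12 7))^4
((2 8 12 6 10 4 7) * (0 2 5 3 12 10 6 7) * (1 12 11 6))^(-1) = (0 4 10 8 2)(1 6 11 3 5 7 12)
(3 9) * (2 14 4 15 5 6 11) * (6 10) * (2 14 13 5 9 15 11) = (2 13 5 10 6)(3 15 9)(4 11 14) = [0, 1, 13, 15, 11, 10, 2, 7, 8, 3, 6, 14, 12, 5, 4, 9]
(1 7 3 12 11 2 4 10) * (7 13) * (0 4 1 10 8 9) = [4, 13, 1, 12, 8, 5, 6, 3, 9, 0, 10, 2, 11, 7] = (0 4 8 9)(1 13 7 3 12 11 2)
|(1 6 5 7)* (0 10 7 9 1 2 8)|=20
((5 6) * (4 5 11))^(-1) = (4 11 6 5)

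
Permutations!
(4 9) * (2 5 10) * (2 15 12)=(2 5 10 15 12)(4 9)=[0, 1, 5, 3, 9, 10, 6, 7, 8, 4, 15, 11, 2, 13, 14, 12]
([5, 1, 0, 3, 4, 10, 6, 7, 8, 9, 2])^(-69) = (0 2 10 5)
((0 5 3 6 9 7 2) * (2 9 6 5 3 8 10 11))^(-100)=(0 11 8 3 2 10 5)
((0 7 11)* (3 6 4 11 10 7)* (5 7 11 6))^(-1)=(0 11 10 7 5 3)(4 6)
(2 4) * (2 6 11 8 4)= (4 6 11 8)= [0, 1, 2, 3, 6, 5, 11, 7, 4, 9, 10, 8]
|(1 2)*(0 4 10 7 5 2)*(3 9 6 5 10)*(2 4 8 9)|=18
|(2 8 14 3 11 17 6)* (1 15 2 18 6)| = 8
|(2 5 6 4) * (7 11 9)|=12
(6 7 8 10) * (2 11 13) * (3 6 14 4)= (2 11 13)(3 6 7 8 10 14 4)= [0, 1, 11, 6, 3, 5, 7, 8, 10, 9, 14, 13, 12, 2, 4]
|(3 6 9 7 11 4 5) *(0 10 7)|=|(0 10 7 11 4 5 3 6 9)|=9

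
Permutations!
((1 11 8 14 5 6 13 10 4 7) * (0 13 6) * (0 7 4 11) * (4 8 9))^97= ((0 13 10 11 9 4 8 14 5 7 1))^97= (0 7 14 4 11 13 1 5 8 9 10)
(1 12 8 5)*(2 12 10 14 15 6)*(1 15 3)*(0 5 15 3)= (0 5 3 1 10 14)(2 12 8 15 6)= [5, 10, 12, 1, 4, 3, 2, 7, 15, 9, 14, 11, 8, 13, 0, 6]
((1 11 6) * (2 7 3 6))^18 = ((1 11 2 7 3 6))^18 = (11)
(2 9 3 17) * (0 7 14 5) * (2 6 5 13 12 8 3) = (0 7 14 13 12 8 3 17 6 5)(2 9) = [7, 1, 9, 17, 4, 0, 5, 14, 3, 2, 10, 11, 8, 12, 13, 15, 16, 6]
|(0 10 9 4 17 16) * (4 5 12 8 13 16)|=|(0 10 9 5 12 8 13 16)(4 17)|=8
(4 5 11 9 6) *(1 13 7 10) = (1 13 7 10)(4 5 11 9 6) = [0, 13, 2, 3, 5, 11, 4, 10, 8, 6, 1, 9, 12, 7]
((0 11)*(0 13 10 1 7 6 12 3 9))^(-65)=(0 7)(1 9)(3 10)(6 11)(12 13)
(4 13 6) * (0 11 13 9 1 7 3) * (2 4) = [11, 7, 4, 0, 9, 5, 2, 3, 8, 1, 10, 13, 12, 6] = (0 11 13 6 2 4 9 1 7 3)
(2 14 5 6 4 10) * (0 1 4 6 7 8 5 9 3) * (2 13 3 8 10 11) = (0 1 4 11 2 14 9 8 5 7 10 13 3) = [1, 4, 14, 0, 11, 7, 6, 10, 5, 8, 13, 2, 12, 3, 9]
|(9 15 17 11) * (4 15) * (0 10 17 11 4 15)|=|(0 10 17 4)(9 15 11)|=12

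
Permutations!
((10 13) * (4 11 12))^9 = ((4 11 12)(10 13))^9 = (10 13)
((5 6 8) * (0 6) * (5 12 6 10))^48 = (12)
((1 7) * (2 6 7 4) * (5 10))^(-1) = (1 7 6 2 4)(5 10)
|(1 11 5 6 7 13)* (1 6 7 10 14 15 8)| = 10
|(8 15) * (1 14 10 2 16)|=|(1 14 10 2 16)(8 15)|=10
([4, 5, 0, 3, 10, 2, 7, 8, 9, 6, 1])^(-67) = (0 2 5 1 10 4)(6 7 8 9)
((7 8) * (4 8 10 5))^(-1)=((4 8 7 10 5))^(-1)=(4 5 10 7 8)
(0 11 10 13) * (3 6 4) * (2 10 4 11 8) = (0 8 2 10 13)(3 6 11 4) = [8, 1, 10, 6, 3, 5, 11, 7, 2, 9, 13, 4, 12, 0]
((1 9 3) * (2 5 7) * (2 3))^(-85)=((1 9 2 5 7 3))^(-85)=(1 3 7 5 2 9)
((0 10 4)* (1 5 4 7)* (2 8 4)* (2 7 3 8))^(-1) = ((0 10 3 8 4)(1 5 7))^(-1) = (0 4 8 3 10)(1 7 5)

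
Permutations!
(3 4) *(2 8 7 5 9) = (2 8 7 5 9)(3 4) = [0, 1, 8, 4, 3, 9, 6, 5, 7, 2]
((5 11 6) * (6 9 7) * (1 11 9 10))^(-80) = ((1 11 10)(5 9 7 6))^(-80) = (1 11 10)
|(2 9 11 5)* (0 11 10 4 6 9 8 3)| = |(0 11 5 2 8 3)(4 6 9 10)| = 12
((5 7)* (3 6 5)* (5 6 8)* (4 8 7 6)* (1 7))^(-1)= (1 3 7)(4 6 5 8)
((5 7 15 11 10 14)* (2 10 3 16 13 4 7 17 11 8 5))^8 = ((2 10 14)(3 16 13 4 7 15 8 5 17 11))^8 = (2 14 10)(3 17 8 7 13)(4 16 11 5 15)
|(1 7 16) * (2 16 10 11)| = |(1 7 10 11 2 16)| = 6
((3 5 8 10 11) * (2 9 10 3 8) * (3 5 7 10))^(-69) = (2 7 8 9 10 5 3 11)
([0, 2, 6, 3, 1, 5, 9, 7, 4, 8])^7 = (1 2 6 9 8 4)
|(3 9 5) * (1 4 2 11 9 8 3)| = 6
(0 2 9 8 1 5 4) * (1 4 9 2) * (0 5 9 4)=(0 1 9 8)(4 5)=[1, 9, 2, 3, 5, 4, 6, 7, 0, 8]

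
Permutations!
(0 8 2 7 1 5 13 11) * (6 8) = (0 6 8 2 7 1 5 13 11) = [6, 5, 7, 3, 4, 13, 8, 1, 2, 9, 10, 0, 12, 11]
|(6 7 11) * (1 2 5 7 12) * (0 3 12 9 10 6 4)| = 9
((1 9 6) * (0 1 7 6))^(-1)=(0 9 1)(6 7)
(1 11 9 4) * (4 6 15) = [0, 11, 2, 3, 1, 5, 15, 7, 8, 6, 10, 9, 12, 13, 14, 4] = (1 11 9 6 15 4)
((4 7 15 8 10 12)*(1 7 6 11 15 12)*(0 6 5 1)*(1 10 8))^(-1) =(0 10 5 4 12 7 1 15 11 6)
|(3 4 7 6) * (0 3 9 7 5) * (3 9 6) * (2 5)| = 7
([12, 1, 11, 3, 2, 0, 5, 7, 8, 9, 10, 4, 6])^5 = [12, 1, 4, 3, 11, 0, 5, 7, 8, 9, 10, 2, 6]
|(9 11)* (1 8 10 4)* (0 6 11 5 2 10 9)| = 21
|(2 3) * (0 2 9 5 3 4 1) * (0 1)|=3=|(0 2 4)(3 9 5)|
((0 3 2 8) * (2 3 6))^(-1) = (0 8 2 6)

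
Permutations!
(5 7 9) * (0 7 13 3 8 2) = (0 7 9 5 13 3 8 2) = [7, 1, 0, 8, 4, 13, 6, 9, 2, 5, 10, 11, 12, 3]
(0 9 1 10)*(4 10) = (0 9 1 4 10) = [9, 4, 2, 3, 10, 5, 6, 7, 8, 1, 0]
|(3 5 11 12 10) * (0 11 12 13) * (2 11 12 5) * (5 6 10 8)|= 10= |(0 12 8 5 6 10 3 2 11 13)|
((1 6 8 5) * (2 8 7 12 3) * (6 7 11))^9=((1 7 12 3 2 8 5)(6 11))^9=(1 12 2 5 7 3 8)(6 11)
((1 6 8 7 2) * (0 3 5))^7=((0 3 5)(1 6 8 7 2))^7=(0 3 5)(1 8 2 6 7)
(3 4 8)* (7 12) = (3 4 8)(7 12) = [0, 1, 2, 4, 8, 5, 6, 12, 3, 9, 10, 11, 7]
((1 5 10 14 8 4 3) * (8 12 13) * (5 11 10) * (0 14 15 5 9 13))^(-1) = ((0 14 12)(1 11 10 15 5 9 13 8 4 3))^(-1) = (0 12 14)(1 3 4 8 13 9 5 15 10 11)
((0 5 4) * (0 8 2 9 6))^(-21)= ((0 5 4 8 2 9 6))^(-21)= (9)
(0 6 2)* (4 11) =(0 6 2)(4 11) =[6, 1, 0, 3, 11, 5, 2, 7, 8, 9, 10, 4]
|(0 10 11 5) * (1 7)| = 4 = |(0 10 11 5)(1 7)|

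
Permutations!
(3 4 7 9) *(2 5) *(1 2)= (1 2 5)(3 4 7 9)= [0, 2, 5, 4, 7, 1, 6, 9, 8, 3]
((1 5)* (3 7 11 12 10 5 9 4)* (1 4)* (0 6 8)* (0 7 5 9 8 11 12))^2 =((0 6 11)(1 8 7 12 10 9)(3 5 4))^2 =(0 11 6)(1 7 10)(3 4 5)(8 12 9)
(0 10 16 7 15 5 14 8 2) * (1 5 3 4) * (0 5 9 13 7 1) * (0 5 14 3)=(0 10 16 1 9 13 7 15)(2 14 8)(3 4 5)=[10, 9, 14, 4, 5, 3, 6, 15, 2, 13, 16, 11, 12, 7, 8, 0, 1]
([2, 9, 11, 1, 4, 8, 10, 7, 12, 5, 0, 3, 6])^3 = [3, 8, 1, 5, 4, 6, 2, 7, 10, 12, 11, 9, 0]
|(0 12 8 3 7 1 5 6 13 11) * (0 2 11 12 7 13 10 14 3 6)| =28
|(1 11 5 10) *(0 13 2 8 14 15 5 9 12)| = |(0 13 2 8 14 15 5 10 1 11 9 12)| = 12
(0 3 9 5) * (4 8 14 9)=(0 3 4 8 14 9 5)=[3, 1, 2, 4, 8, 0, 6, 7, 14, 5, 10, 11, 12, 13, 9]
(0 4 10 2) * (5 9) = [4, 1, 0, 3, 10, 9, 6, 7, 8, 5, 2] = (0 4 10 2)(5 9)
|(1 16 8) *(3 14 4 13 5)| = 15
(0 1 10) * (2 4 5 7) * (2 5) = (0 1 10)(2 4)(5 7) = [1, 10, 4, 3, 2, 7, 6, 5, 8, 9, 0]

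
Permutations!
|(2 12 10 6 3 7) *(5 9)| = |(2 12 10 6 3 7)(5 9)| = 6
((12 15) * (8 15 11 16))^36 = ((8 15 12 11 16))^36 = (8 15 12 11 16)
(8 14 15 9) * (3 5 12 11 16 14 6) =[0, 1, 2, 5, 4, 12, 3, 7, 6, 8, 10, 16, 11, 13, 15, 9, 14] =(3 5 12 11 16 14 15 9 8 6)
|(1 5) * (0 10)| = 2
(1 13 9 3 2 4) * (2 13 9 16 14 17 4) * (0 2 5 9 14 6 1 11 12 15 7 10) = (0 2 5 9 3 13 16 6 1 14 17 4 11 12 15 7 10) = [2, 14, 5, 13, 11, 9, 1, 10, 8, 3, 0, 12, 15, 16, 17, 7, 6, 4]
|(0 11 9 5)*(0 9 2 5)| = 5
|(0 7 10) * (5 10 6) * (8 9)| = 10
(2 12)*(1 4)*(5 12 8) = (1 4)(2 8 5 12) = [0, 4, 8, 3, 1, 12, 6, 7, 5, 9, 10, 11, 2]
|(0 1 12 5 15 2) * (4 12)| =|(0 1 4 12 5 15 2)| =7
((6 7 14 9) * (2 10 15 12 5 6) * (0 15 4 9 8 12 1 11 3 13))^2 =((0 15 1 11 3 13)(2 10 4 9)(5 6 7 14 8 12))^2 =(0 1 3)(2 4)(5 7 8)(6 14 12)(9 10)(11 13 15)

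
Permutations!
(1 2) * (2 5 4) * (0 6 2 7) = (0 6 2 1 5 4 7) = [6, 5, 1, 3, 7, 4, 2, 0]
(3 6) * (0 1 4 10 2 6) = [1, 4, 6, 0, 10, 5, 3, 7, 8, 9, 2] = (0 1 4 10 2 6 3)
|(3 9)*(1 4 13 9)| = |(1 4 13 9 3)| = 5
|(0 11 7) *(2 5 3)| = 3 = |(0 11 7)(2 5 3)|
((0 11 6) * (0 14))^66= (0 6)(11 14)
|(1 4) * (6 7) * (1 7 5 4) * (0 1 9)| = 12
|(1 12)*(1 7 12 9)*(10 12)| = 6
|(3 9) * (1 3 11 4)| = 5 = |(1 3 9 11 4)|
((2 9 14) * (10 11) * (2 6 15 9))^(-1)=(6 14 9 15)(10 11)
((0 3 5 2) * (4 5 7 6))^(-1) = ((0 3 7 6 4 5 2))^(-1) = (0 2 5 4 6 7 3)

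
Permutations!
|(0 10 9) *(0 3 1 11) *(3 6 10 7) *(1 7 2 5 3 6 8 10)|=|(0 2 5 3 7 6 1 11)(8 10 9)|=24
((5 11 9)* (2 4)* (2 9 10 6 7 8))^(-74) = (2 7 10 5 4 8 6 11 9)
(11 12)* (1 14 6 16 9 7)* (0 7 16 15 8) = (0 7 1 14 6 15 8)(9 16)(11 12) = [7, 14, 2, 3, 4, 5, 15, 1, 0, 16, 10, 12, 11, 13, 6, 8, 9]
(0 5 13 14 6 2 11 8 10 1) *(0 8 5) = [0, 8, 11, 3, 4, 13, 2, 7, 10, 9, 1, 5, 12, 14, 6] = (1 8 10)(2 11 5 13 14 6)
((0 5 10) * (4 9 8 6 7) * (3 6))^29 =(0 10 5)(3 8 9 4 7 6)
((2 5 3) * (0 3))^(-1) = (0 5 2 3) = ((0 3 2 5))^(-1)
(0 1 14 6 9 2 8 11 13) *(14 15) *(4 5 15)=[1, 4, 8, 3, 5, 15, 9, 7, 11, 2, 10, 13, 12, 0, 6, 14]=(0 1 4 5 15 14 6 9 2 8 11 13)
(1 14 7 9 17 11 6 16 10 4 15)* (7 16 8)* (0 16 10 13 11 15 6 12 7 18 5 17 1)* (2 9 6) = (0 16 13 11 12 7 6 8 18 5 17 15)(1 14 10 4 2 9) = [16, 14, 9, 3, 2, 17, 8, 6, 18, 1, 4, 12, 7, 11, 10, 0, 13, 15, 5]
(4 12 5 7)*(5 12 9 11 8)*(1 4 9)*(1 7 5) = [0, 4, 2, 3, 7, 5, 6, 9, 1, 11, 10, 8, 12] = (12)(1 4 7 9 11 8)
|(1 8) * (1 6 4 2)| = |(1 8 6 4 2)| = 5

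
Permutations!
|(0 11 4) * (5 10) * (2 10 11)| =|(0 2 10 5 11 4)| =6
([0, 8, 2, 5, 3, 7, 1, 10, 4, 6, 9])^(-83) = (1 9 7 3 8 6 10 5 4)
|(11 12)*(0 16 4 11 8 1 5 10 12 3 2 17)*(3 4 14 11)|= 40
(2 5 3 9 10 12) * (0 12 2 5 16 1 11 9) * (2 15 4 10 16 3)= (0 12 5 2 3)(1 11 9 16)(4 10 15)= [12, 11, 3, 0, 10, 2, 6, 7, 8, 16, 15, 9, 5, 13, 14, 4, 1]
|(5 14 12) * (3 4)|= 6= |(3 4)(5 14 12)|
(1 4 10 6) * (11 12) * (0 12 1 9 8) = (0 12 11 1 4 10 6 9 8) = [12, 4, 2, 3, 10, 5, 9, 7, 0, 8, 6, 1, 11]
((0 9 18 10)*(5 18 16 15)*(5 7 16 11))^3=((0 9 11 5 18 10)(7 16 15))^3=(0 5)(9 18)(10 11)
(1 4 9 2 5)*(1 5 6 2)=(1 4 9)(2 6)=[0, 4, 6, 3, 9, 5, 2, 7, 8, 1]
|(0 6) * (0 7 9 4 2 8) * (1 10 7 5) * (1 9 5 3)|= |(0 6 3 1 10 7 5 9 4 2 8)|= 11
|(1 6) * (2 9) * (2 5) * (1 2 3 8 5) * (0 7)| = 12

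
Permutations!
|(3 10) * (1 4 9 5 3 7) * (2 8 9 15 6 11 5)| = 9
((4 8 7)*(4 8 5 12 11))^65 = (4 5 12 11)(7 8)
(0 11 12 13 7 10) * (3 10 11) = (0 3 10)(7 11 12 13) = [3, 1, 2, 10, 4, 5, 6, 11, 8, 9, 0, 12, 13, 7]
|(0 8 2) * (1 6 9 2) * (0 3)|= |(0 8 1 6 9 2 3)|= 7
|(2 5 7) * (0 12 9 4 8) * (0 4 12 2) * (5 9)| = |(0 2 9 12 5 7)(4 8)| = 6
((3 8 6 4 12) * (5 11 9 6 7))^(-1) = (3 12 4 6 9 11 5 7 8)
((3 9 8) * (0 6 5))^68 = ((0 6 5)(3 9 8))^68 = (0 5 6)(3 8 9)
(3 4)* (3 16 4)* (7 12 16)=[0, 1, 2, 3, 7, 5, 6, 12, 8, 9, 10, 11, 16, 13, 14, 15, 4]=(4 7 12 16)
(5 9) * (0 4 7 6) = (0 4 7 6)(5 9) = [4, 1, 2, 3, 7, 9, 0, 6, 8, 5]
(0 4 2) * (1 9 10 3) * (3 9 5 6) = (0 4 2)(1 5 6 3)(9 10) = [4, 5, 0, 1, 2, 6, 3, 7, 8, 10, 9]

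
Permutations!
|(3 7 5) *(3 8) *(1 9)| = 4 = |(1 9)(3 7 5 8)|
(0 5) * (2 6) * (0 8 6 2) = (0 5 8 6) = [5, 1, 2, 3, 4, 8, 0, 7, 6]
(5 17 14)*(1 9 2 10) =(1 9 2 10)(5 17 14) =[0, 9, 10, 3, 4, 17, 6, 7, 8, 2, 1, 11, 12, 13, 5, 15, 16, 14]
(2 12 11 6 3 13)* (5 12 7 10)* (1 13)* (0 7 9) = (0 7 10 5 12 11 6 3 1 13 2 9) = [7, 13, 9, 1, 4, 12, 3, 10, 8, 0, 5, 6, 11, 2]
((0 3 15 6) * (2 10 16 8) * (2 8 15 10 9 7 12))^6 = (16)(2 7)(9 12)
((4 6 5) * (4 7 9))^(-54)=((4 6 5 7 9))^(-54)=(4 6 5 7 9)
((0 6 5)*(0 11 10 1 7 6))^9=(1 5)(6 10)(7 11)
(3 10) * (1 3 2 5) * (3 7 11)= (1 7 11 3 10 2 5)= [0, 7, 5, 10, 4, 1, 6, 11, 8, 9, 2, 3]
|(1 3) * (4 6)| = |(1 3)(4 6)| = 2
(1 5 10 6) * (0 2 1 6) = [2, 5, 1, 3, 4, 10, 6, 7, 8, 9, 0] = (0 2 1 5 10)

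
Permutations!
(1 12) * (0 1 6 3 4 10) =(0 1 12 6 3 4 10) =[1, 12, 2, 4, 10, 5, 3, 7, 8, 9, 0, 11, 6]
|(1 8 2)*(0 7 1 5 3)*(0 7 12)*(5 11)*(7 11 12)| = |(0 7 1 8 2 12)(3 11 5)| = 6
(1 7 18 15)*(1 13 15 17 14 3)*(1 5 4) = (1 7 18 17 14 3 5 4)(13 15) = [0, 7, 2, 5, 1, 4, 6, 18, 8, 9, 10, 11, 12, 15, 3, 13, 16, 14, 17]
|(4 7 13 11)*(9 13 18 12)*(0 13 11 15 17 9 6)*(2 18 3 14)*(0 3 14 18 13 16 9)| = 44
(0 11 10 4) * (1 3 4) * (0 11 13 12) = [13, 3, 2, 4, 11, 5, 6, 7, 8, 9, 1, 10, 0, 12] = (0 13 12)(1 3 4 11 10)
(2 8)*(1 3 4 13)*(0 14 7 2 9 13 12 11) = (0 14 7 2 8 9 13 1 3 4 12 11) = [14, 3, 8, 4, 12, 5, 6, 2, 9, 13, 10, 0, 11, 1, 7]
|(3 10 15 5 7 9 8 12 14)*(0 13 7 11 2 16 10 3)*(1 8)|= 24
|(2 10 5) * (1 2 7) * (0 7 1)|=|(0 7)(1 2 10 5)|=4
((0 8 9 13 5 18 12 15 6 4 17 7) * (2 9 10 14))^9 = ((0 8 10 14 2 9 13 5 18 12 15 6 4 17 7))^9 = (0 12 14 4 13)(2 17 5 8 15)(6 9 7 18 10)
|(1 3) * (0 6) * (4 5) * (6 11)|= |(0 11 6)(1 3)(4 5)|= 6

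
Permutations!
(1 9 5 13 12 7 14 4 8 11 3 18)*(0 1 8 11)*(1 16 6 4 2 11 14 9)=(0 16 6 4 14 2 11 3 18 8)(5 13 12 7 9)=[16, 1, 11, 18, 14, 13, 4, 9, 0, 5, 10, 3, 7, 12, 2, 15, 6, 17, 8]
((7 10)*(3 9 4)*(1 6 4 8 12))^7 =((1 6 4 3 9 8 12)(7 10))^7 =(12)(7 10)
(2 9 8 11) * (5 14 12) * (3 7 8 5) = (2 9 5 14 12 3 7 8 11) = [0, 1, 9, 7, 4, 14, 6, 8, 11, 5, 10, 2, 3, 13, 12]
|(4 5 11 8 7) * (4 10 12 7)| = 12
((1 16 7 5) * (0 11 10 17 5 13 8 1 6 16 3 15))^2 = (0 10 5 16 13 1 15 11 17 6 7 8 3)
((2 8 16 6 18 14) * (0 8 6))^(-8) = ((0 8 16)(2 6 18 14))^(-8) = (18)(0 8 16)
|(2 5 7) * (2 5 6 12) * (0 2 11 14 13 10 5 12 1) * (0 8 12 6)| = 10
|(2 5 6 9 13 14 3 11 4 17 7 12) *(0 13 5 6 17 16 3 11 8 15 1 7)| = 17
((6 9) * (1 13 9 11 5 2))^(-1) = (1 2 5 11 6 9 13)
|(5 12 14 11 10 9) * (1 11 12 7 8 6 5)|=4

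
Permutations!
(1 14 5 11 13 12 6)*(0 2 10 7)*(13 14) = [2, 13, 10, 3, 4, 11, 1, 0, 8, 9, 7, 14, 6, 12, 5] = (0 2 10 7)(1 13 12 6)(5 11 14)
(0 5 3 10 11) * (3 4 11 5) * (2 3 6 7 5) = (0 6 7 5 4 11)(2 3 10) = [6, 1, 3, 10, 11, 4, 7, 5, 8, 9, 2, 0]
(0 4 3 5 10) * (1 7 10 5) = (0 4 3 1 7 10) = [4, 7, 2, 1, 3, 5, 6, 10, 8, 9, 0]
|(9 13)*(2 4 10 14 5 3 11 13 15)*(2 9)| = |(2 4 10 14 5 3 11 13)(9 15)| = 8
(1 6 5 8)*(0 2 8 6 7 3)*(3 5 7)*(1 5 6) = (0 2 8 5 1 3)(6 7) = [2, 3, 8, 0, 4, 1, 7, 6, 5]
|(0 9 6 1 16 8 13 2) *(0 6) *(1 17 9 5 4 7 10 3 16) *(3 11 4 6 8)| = |(0 5 6 17 9)(2 8 13)(3 16)(4 7 10 11)| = 60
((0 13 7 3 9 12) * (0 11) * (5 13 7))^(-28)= ((0 7 3 9 12 11)(5 13))^(-28)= (13)(0 3 12)(7 9 11)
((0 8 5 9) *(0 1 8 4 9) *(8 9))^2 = (9)(0 8)(4 5)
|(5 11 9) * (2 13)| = 6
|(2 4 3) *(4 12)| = |(2 12 4 3)| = 4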